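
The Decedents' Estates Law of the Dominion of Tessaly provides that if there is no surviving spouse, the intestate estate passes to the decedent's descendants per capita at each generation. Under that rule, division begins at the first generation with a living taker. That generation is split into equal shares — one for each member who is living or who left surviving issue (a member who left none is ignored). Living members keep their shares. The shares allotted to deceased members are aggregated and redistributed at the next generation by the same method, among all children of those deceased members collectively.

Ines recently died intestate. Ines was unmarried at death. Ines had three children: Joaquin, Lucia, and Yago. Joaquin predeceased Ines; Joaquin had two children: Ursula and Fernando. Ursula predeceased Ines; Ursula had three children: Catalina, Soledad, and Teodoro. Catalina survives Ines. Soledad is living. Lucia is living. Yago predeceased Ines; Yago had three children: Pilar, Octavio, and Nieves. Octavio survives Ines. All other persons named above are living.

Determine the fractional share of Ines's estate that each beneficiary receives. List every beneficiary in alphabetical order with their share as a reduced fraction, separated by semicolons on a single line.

There is no surviving spouse, so the entire estate passes to Ines's descendants per capita at each generation.
At generation 1 (Joaquin, Lucia, Yago) there are 3 shares of (1)/3 = 1/3 each.
Living: Lucia — each takes 1/3.
Deceased: Joaquin and Yago. Their combined 2/3 is pooled and carried to generation 2.
At generation 2 (Ursula, Fernando, Pilar, Octavio, Nieves) there are 5 shares of (2/3)/5 = 2/15 each.
Living: Fernando, Pilar, Octavio, and Nieves — each takes 2/15.
Deceased: Ursula. That 2/15 share is carried to generation 3.
At generation 3 (Catalina, Soledad, Teodoro) there are 3 shares of (2/15)/3 = 2/45 each.
Living: Catalina, Soledad, and Teodoro — each takes 2/45.

Catalina 2/45; Fernando 2/15; Lucia 1/3; Nieves 2/15; Octavio 2/15; Pilar 2/15; Soledad 2/45; Teodoro 2/45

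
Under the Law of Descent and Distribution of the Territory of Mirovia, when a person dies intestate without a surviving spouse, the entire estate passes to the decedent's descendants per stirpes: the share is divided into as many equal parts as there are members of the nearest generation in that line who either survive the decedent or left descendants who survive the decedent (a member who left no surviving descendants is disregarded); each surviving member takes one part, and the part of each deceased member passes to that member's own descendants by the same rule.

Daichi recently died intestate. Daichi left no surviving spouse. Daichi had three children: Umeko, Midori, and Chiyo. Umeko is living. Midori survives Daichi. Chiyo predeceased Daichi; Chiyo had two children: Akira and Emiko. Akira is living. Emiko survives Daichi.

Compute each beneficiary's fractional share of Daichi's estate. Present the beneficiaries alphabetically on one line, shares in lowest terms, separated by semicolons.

There is no surviving spouse, so the entire estate passes to Daichi's descendants per stirpes.
The estate is divided into 3 equal shares of 1/3 among Umeko, Midori, Chiyo.
Umeko is living and takes 1/3.
Midori is living and takes 1/3.
Chiyo predeceased; the 1/3 allotted to Chiyo's branch passes to Chiyo's issue by representation.
The 1/3 is divided into 2 equal shares of 1/6 among Akira, Emiko.
Akira is living and takes 1/6.
Emiko is living and takes 1/6.

Akira 1/6; Emiko 1/6; Midori 1/3; Umeko 1/3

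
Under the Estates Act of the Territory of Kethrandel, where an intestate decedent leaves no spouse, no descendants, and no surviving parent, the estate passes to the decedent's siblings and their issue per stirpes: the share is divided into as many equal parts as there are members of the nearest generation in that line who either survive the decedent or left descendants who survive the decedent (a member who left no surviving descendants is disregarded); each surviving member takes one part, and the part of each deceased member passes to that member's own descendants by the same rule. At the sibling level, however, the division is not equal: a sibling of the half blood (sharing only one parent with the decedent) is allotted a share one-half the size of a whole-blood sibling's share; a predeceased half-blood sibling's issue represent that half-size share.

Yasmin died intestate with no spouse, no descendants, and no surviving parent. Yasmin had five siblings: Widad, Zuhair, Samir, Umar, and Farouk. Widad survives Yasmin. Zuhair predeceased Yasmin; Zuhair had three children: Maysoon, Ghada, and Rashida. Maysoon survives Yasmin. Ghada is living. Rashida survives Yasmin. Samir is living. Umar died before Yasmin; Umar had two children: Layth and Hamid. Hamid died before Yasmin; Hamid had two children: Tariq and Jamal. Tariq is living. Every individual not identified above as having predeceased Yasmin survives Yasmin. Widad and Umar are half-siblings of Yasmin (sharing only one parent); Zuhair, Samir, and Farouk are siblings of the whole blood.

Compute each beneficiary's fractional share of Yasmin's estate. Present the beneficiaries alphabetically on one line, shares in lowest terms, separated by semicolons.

No spouse, descendants, or parent survives, so the estate passes to Yasmin's siblings per stirpes.
Half-blood siblings count for one-half the weight of whole-blood siblings at the initial division.
Dividing 1 in proportion to weights (total weight 4): Widad (weight 1/2) → 1/8; Zuhair (weight 1) → 1/4; Samir (weight 1) → 1/4; Umar (weight 1/2) → 1/8; Farouk (weight 1) → 1/4.
Widad is living and takes 1/8.
Zuhair predeceased; the 1/4 allotted to Zuhair's branch passes to Zuhair's issue by representation.
The 1/4 is divided into 3 equal shares of 1/12 among Maysoon, Ghada, Rashida.
Maysoon is living and takes 1/12.
Ghada is living and takes 1/12.
Rashida is living and takes 1/12.
Samir is living and takes 1/4.
Umar predeceased; the 1/8 allotted to Umar's branch passes to Umar's issue by representation.
The 1/8 is divided into 2 equal shares of 1/16 among Layth, Hamid.
Layth is living and takes 1/16.
Hamid predeceased; the 1/16 allotted to Hamid's branch passes to Hamid's issue by representation.
The 1/16 is divided into 2 equal shares of 1/32 among Tariq, Jamal.
Tariq is living and takes 1/32.
Jamal is living and takes 1/32.
Farouk is living and takes 1/4.

Farouk 1/4; Ghada 1/12; Jamal 1/32; Layth 1/16; Maysoon 1/12; Rashida 1/12; Samir 1/4; Tariq 1/32; Widad 1/8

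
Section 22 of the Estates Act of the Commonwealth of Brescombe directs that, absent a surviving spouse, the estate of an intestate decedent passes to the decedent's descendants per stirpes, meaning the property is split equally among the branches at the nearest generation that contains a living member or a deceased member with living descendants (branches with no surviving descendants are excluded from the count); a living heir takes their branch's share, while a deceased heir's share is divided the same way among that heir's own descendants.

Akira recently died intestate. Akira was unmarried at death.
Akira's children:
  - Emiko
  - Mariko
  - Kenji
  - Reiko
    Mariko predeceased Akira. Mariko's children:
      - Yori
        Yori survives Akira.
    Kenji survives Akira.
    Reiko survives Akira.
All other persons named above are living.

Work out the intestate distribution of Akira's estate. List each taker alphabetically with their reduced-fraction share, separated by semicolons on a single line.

There is no surviving spouse, so the entire estate passes to Akira's descendants per stirpes.
The estate is divided into 4 equal shares of 1/4 among Emiko, Mariko, Kenji, Reiko.
Emiko is living and takes 1/4.
Mariko predeceased; the 1/4 allotted to Mariko's branch passes to Mariko's issue by representation.
Yori is the sole taker at this level and receives the full 1/4.
Kenji is living and takes 1/4.
Reiko is living and takes 1/4.

Emiko 1/4; Kenji 1/4; Reiko 1/4; Yori 1/4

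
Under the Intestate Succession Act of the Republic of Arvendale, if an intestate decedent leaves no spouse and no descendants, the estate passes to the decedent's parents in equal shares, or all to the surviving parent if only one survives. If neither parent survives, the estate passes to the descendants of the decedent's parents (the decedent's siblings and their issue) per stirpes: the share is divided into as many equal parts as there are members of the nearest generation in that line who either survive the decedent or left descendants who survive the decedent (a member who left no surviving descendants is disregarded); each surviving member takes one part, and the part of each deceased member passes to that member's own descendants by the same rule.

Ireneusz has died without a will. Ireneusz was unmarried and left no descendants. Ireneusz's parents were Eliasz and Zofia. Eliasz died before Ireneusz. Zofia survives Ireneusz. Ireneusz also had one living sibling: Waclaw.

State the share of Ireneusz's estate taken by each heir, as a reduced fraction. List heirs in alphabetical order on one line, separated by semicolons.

Zofia 1

Only one parent, Zofia, survives, so Zofia takes the entire estate. The siblings take nothing because a surviving parent has priority.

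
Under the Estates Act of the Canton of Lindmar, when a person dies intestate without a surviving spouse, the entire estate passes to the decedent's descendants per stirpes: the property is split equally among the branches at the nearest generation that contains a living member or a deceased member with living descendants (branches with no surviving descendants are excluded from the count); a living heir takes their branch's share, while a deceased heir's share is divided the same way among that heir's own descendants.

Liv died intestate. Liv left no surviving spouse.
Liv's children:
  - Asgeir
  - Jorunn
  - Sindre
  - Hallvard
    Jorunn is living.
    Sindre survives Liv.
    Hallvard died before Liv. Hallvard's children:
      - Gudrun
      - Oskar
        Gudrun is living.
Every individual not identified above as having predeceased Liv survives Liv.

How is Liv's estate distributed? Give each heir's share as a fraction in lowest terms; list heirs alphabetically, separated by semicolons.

There is no surviving spouse, so the entire estate passes to Liv's descendants per stirpes.
The estate is divided into 4 equal shares of 1/4 among Asgeir, Jorunn, Sindre, Hallvard.
Asgeir is living and takes 1/4.
Jorunn is living and takes 1/4.
Sindre is living and takes 1/4.
Hallvard predeceased; the 1/4 allotted to Hallvard's branch passes to Hallvard's issue by representation.
The 1/4 is divided into 2 equal shares of 1/8 among Gudrun, Oskar.
Gudrun is living and takes 1/8.
Oskar is living and takes 1/8.

Asgeir 1/4; Gudrun 1/8; Jorunn 1/4; Oskar 1/8; Sindre 1/4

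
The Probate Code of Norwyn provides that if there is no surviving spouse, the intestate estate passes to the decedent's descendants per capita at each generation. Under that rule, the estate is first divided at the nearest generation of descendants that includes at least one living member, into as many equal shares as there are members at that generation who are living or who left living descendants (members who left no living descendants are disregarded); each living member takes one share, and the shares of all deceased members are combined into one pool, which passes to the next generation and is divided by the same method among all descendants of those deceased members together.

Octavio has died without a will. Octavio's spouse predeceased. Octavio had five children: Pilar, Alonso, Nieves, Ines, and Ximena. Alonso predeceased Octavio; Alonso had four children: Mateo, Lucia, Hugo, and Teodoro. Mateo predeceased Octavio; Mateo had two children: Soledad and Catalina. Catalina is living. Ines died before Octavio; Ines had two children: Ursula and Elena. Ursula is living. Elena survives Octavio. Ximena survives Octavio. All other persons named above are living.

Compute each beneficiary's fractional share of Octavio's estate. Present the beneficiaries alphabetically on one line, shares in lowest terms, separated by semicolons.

Catalina 1/30; Elena 1/15; Hugo 1/15; Lucia 1/15; Nieves 1/5; Pilar 1/5; Soledad 1/30; Teodoro 1/15; Ursula 1/15; Ximena 1/5

There is no surviving spouse, so the entire estate passes to Octavio's descendants per capita at each generation.
At generation 1 (Pilar, Alonso, Nieves, Ines, Ximena) there are 5 shares of (1)/5 = 1/5 each.
Living: Pilar, Nieves, and Ximena — each takes 1/5.
Deceased: Alonso and Ines. Their combined 2/5 is pooled and carried to generation 2.
At generation 2 (Mateo, Lucia, Hugo, Teodoro, Ursula, Elena) there are 6 shares of (2/5)/6 = 1/15 each.
Living: Lucia, Hugo, Teodoro, Ursula, and Elena — each takes 1/15.
Deceased: Mateo. That 1/15 share is carried to generation 3.
At generation 3 (Soledad, Catalina) there are 2 shares of (1/15)/2 = 1/30 each.
Living: Soledad and Catalina — each takes 1/30.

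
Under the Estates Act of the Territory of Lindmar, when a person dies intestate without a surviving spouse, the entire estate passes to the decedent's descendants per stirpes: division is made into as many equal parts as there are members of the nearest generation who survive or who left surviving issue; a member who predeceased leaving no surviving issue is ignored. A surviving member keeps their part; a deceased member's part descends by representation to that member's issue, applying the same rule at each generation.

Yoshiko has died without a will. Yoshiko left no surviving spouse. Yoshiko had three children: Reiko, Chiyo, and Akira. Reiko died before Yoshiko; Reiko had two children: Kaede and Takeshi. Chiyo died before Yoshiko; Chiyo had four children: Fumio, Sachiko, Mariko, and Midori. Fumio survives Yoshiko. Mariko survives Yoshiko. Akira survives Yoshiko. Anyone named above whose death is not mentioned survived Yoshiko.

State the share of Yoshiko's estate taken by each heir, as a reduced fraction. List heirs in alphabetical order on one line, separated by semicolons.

Akira 1/3; Fumio 1/12; Kaede 1/6; Mariko 1/12; Midori 1/12; Sachiko 1/12; Takeshi 1/6

There is no surviving spouse, so the entire estate passes to Yoshiko's descendants per stirpes.
The estate is divided into 3 equal shares of 1/3 among Reiko, Chiyo, Akira.
Reiko predeceased; the 1/3 allotted to Reiko's branch passes to Reiko's issue by representation.
The 1/3 is divided into 2 equal shares of 1/6 among Kaede, Takeshi.
Kaede is living and takes 1/6.
Takeshi is living and takes 1/6.
Chiyo predeceased; the 1/3 allotted to Chiyo's branch passes to Chiyo's issue by representation.
The 1/3 is divided into 4 equal shares of 1/12 among Fumio, Sachiko, Mariko, Midori.
Fumio is living and takes 1/12.
Sachiko is living and takes 1/12.
Mariko is living and takes 1/12.
Midori is living and takes 1/12.
Akira is living and takes 1/3.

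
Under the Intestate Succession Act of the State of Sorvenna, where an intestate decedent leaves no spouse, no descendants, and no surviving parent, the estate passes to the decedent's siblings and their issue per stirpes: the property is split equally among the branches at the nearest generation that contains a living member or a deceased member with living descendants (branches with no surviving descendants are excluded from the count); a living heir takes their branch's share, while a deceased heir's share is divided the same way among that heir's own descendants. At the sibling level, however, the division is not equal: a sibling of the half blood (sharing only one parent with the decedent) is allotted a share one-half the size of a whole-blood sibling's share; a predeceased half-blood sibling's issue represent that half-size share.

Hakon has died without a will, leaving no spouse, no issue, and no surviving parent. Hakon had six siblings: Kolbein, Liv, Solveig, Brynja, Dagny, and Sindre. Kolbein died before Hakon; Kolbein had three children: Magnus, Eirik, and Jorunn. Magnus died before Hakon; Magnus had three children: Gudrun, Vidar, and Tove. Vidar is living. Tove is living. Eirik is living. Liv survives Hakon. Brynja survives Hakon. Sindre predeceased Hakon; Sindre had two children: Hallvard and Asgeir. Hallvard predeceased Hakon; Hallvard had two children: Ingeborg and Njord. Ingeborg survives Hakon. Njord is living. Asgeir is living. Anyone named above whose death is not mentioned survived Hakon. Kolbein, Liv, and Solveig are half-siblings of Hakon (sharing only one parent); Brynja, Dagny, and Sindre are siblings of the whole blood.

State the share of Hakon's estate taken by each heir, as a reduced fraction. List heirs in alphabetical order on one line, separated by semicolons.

No spouse, descendants, or parent survives, so the estate passes to Hakon's siblings per stirpes.
Half-blood siblings count for one-half the weight of whole-blood siblings at the initial division.
Dividing 1 in proportion to weights (total weight 9/2): Kolbein (weight 1/2) → 1/9; Liv (weight 1/2) → 1/9; Solveig (weight 1/2) → 1/9; Brynja (weight 1) → 2/9; Dagny (weight 1) → 2/9; Sindre (weight 1) → 2/9.
Kolbein predeceased; the 1/9 allotted to Kolbein's branch passes to Kolbein's issue by representation.
The 1/9 is divided into 3 equal shares of 1/27 among Magnus, Eirik, Jorunn.
Magnus predeceased; the 1/27 allotted to Magnus's branch passes to Magnus's issue by representation.
The 1/27 is divided into 3 equal shares of 1/81 among Gudrun, Vidar, Tove.
Gudrun is living and takes 1/81.
Vidar is living and takes 1/81.
Tove is living and takes 1/81.
Eirik is living and takes 1/27.
Jorunn is living and takes 1/27.
Liv is living and takes 1/9.
Solveig is living and takes 1/9.
Brynja is living and takes 2/9.
Dagny is living and takes 2/9.
Sindre predeceased; the 2/9 allotted to Sindre's branch passes to Sindre's issue by representation.
The 2/9 is divided into 2 equal shares of 1/9 among Hallvard, Asgeir.
Hallvard predeceased; the 1/9 allotted to Hallvard's branch passes to Hallvard's issue by representation.
The 1/9 is divided into 2 equal shares of 1/18 among Ingeborg, Njord.
Ingeborg is living and takes 1/18.
Njord is living and takes 1/18.
Asgeir is living and takes 1/9.

Asgeir 1/9; Brynja 2/9; Dagny 2/9; Eirik 1/27; Gudrun 1/81; Ingeborg 1/18; Jorunn 1/27; Liv 1/9; Njord 1/18; Solveig 1/9; Tove 1/81; Vidar 1/81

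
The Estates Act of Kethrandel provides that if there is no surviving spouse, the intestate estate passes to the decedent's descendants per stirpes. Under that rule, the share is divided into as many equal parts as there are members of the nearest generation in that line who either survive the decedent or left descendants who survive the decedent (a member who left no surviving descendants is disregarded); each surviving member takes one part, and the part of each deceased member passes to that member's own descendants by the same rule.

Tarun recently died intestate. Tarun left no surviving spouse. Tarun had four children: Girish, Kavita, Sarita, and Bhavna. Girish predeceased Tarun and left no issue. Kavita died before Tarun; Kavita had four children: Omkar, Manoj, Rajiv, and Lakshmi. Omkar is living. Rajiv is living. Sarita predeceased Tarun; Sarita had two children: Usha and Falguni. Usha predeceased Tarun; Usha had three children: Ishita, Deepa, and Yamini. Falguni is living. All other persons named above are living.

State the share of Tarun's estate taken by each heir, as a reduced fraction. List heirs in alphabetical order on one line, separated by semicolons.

Bhavna 1/3; Deepa 1/18; Falguni 1/6; Ishita 1/18; Lakshmi 1/12; Manoj 1/12; Omkar 1/12; Rajiv 1/12; Yamini 1/18

There is no surviving spouse, so the entire estate passes to Tarun's descendants per stirpes.
Girish left no surviving issue, so that branch lapses and is disregarded.
The estate is divided into 3 equal shares of 1/3 among Kavita, Sarita, Bhavna.
Kavita predeceased; the 1/3 allotted to Kavita's branch passes to Kavita's issue by representation.
The 1/3 is divided into 4 equal shares of 1/12 among Omkar, Manoj, Rajiv, Lakshmi.
Omkar is living and takes 1/12.
Manoj is living and takes 1/12.
Rajiv is living and takes 1/12.
Lakshmi is living and takes 1/12.
Sarita predeceased; the 1/3 allotted to Sarita's branch passes to Sarita's issue by representation.
The 1/3 is divided into 2 equal shares of 1/6 among Usha, Falguni.
Usha predeceased; the 1/6 allotted to Usha's branch passes to Usha's issue by representation.
The 1/6 is divided into 3 equal shares of 1/18 among Ishita, Deepa, Yamini.
Ishita is living and takes 1/18.
Deepa is living and takes 1/18.
Yamini is living and takes 1/18.
Falguni is living and takes 1/6.
Bhavna is living and takes 1/3.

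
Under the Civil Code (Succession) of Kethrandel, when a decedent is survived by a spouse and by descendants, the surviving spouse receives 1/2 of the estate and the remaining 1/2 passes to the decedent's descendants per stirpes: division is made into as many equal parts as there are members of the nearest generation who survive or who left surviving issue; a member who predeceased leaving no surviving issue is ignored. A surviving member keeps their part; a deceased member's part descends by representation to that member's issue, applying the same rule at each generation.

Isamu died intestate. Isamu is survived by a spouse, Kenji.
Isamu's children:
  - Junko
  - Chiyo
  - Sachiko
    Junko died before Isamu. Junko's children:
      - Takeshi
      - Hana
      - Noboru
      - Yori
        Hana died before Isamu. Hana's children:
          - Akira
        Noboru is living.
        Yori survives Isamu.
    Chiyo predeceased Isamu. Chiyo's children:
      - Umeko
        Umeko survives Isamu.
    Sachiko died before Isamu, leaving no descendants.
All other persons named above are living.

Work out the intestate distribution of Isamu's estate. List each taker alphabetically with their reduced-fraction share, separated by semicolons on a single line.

Akira 1/16; Kenji 1/2; Noboru 1/16; Takeshi 1/16; Umeko 1/4; Yori 1/16

Kenji, as surviving spouse, takes 1/2.
The remaining 1/2 passes to Isamu's descendants per stirpes.
Sachiko left no surviving issue, so that branch lapses and is disregarded.
The 1/2 is divided into 2 equal shares of 1/4 among Junko, Chiyo.
Junko predeceased; the 1/4 allotted to Junko's branch passes to Junko's issue by representation.
The 1/4 is divided into 4 equal shares of 1/16 among Takeshi, Hana, Noboru, Yori.
Takeshi is living and takes 1/16.
Hana predeceased; the 1/16 allotted to Hana's branch passes to Hana's issue by representation.
Akira is the sole taker at this level and receives the full 1/16.
Noboru is living and takes 1/16.
Yori is living and takes 1/16.
Chiyo predeceased; the 1/4 allotted to Chiyo's branch passes to Chiyo's issue by representation.
Umeko is the sole taker at this level and receives the full 1/4.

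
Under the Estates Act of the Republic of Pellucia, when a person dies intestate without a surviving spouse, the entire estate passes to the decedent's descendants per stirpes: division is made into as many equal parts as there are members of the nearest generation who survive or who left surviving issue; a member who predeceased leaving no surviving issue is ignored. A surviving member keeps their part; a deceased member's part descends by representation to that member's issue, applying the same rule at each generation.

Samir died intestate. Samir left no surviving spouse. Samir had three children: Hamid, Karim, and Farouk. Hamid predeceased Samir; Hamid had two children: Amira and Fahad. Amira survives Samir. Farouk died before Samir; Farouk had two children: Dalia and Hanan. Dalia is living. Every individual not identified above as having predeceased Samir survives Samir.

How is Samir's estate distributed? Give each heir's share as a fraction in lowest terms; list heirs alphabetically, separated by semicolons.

There is no surviving spouse, so the entire estate passes to Samir's descendants per stirpes.
The estate is divided into 3 equal shares of 1/3 among Hamid, Karim, Farouk.
Hamid predeceased; the 1/3 allotted to Hamid's branch passes to Hamid's issue by representation.
The 1/3 is divided into 2 equal shares of 1/6 among Amira, Fahad.
Amira is living and takes 1/6.
Fahad is living and takes 1/6.
Karim is living and takes 1/3.
Farouk predeceased; the 1/3 allotted to Farouk's branch passes to Farouk's issue by representation.
The 1/3 is divided into 2 equal shares of 1/6 among Dalia, Hanan.
Dalia is living and takes 1/6.
Hanan is living and takes 1/6.

Amira 1/6; Dalia 1/6; Fahad 1/6; Hanan 1/6; Karim 1/3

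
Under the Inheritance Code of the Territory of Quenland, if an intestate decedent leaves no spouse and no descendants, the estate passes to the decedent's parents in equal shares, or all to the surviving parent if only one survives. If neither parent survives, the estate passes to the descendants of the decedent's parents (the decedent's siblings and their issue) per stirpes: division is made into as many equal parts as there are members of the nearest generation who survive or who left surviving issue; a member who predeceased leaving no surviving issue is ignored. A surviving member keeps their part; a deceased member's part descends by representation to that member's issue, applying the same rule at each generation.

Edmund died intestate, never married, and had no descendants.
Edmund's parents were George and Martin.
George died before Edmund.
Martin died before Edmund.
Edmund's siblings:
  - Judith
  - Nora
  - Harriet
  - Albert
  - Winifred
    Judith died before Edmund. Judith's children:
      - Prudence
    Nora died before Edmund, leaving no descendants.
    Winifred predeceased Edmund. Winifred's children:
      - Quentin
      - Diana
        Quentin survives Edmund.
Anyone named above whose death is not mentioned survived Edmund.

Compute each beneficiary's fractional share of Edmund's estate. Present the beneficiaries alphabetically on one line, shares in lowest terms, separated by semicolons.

Neither parent survives and there are no descendants, so the estate passes to Edmund's siblings and their issue per stirpes.
Nora left no surviving issue, so that branch lapses and is disregarded.
The estate is divided into 4 equal shares of 1/4 among Judith, Harriet, Albert, Winifred.
Judith predeceased; the 1/4 allotted to Judith's branch passes to Judith's issue by representation.
Prudence is the sole taker at this level and receives the full 1/4.
Harriet is living and takes 1/4.
Albert is living and takes 1/4.
Winifred predeceased; the 1/4 allotted to Winifred's branch passes to Winifred's issue by representation.
The 1/4 is divided into 2 equal shares of 1/8 among Quentin, Diana.
Quentin is living and takes 1/8.
Diana is living and takes 1/8.

Albert 1/4; Diana 1/8; Harriet 1/4; Prudence 1/4; Quentin 1/8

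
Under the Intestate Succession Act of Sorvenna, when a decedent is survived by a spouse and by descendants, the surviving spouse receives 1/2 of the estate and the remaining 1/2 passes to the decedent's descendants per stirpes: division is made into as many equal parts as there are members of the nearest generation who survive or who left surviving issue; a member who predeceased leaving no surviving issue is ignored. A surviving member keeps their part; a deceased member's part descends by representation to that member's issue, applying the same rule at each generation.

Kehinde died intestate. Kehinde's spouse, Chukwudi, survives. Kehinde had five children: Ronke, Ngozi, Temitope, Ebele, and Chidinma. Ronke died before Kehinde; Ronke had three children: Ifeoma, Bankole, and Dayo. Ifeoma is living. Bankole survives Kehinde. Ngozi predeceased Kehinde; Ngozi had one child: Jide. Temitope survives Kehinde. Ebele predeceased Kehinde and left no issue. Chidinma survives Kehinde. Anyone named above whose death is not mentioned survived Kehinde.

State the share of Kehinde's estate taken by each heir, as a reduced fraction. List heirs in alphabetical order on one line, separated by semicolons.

Chukwudi, as surviving spouse, takes 1/2.
The remaining 1/2 passes to Kehinde's descendants per stirpes.
Ebele left no surviving issue, so that branch lapses and is disregarded.
The 1/2 is divided into 4 equal shares of 1/8 among Ronke, Ngozi, Temitope, Chidinma.
Ronke predeceased; the 1/8 allotted to Ronke's branch passes to Ronke's issue by representation.
The 1/8 is divided into 3 equal shares of 1/24 among Ifeoma, Bankole, Dayo.
Ifeoma is living and takes 1/24.
Bankole is living and takes 1/24.
Dayo is living and takes 1/24.
Ngozi predeceased; the 1/8 allotted to Ngozi's branch passes to Ngozi's issue by representation.
Jide is the sole taker at this level and receives the full 1/8.
Temitope is living and takes 1/8.
Chidinma is living and takes 1/8.

Bankole 1/24; Chidinma 1/8; Chukwudi 1/2; Dayo 1/24; Ifeoma 1/24; Jide 1/8; Temitope 1/8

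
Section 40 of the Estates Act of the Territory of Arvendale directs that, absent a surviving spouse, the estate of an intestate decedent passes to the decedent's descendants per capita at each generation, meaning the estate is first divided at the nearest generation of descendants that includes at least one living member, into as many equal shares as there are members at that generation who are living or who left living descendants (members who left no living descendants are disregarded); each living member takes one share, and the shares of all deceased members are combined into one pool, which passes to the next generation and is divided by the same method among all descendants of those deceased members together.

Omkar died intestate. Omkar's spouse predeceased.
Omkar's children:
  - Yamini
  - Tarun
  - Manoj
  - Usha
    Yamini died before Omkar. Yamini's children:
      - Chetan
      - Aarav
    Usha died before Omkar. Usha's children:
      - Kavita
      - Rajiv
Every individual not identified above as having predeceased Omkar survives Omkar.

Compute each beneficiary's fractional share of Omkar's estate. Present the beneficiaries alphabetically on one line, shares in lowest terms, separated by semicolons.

Aarav 1/8; Chetan 1/8; Kavita 1/8; Manoj 1/4; Rajiv 1/8; Tarun 1/4

There is no surviving spouse, so the entire estate passes to Omkar's descendants per capita at each generation.
At generation 1 (Yamini, Tarun, Manoj, Usha) there are 4 shares of (1)/4 = 1/4 each.
Living: Tarun and Manoj — each takes 1/4.
Deceased: Yamini and Usha. Their combined 1/2 is pooled and carried to generation 2.
At generation 2 (Chetan, Aarav, Kavita, Rajiv) there are 4 shares of (1/2)/4 = 1/8 each.
Living: Chetan, Aarav, Kavita, and Rajiv — each takes 1/8.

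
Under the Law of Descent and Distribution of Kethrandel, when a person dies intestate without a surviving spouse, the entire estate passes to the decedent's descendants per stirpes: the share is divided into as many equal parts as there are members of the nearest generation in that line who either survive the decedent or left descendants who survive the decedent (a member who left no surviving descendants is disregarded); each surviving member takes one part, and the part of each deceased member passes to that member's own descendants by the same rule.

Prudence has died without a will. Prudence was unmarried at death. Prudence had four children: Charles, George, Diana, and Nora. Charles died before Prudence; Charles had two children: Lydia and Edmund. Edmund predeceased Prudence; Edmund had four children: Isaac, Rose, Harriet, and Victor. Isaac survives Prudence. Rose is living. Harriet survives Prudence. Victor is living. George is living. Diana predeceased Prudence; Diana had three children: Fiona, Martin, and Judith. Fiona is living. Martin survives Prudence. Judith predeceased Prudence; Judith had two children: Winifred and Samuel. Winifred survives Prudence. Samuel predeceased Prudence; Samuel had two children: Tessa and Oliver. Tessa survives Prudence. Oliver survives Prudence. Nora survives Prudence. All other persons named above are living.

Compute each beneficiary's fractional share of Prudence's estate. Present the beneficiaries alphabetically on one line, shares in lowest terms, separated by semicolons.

Fiona 1/12; George 1/4; Harriet 1/32; Isaac 1/32; Lydia 1/8; Martin 1/12; Nora 1/4; Oliver 1/48; Rose 1/32; Tessa 1/48; Victor 1/32; Winifred 1/24

There is no surviving spouse, so the entire estate passes to Prudence's descendants per stirpes.
The estate is divided into 4 equal shares of 1/4 among Charles, George, Diana, Nora.
Charles predeceased; the 1/4 allotted to Charles's branch passes to Charles's issue by representation.
The 1/4 is divided into 2 equal shares of 1/8 among Lydia, Edmund.
Lydia is living and takes 1/8.
Edmund predeceased; the 1/8 allotted to Edmund's branch passes to Edmund's issue by representation.
The 1/8 is divided into 4 equal shares of 1/32 among Isaac, Rose, Harriet, Victor.
Isaac is living and takes 1/32.
Rose is living and takes 1/32.
Harriet is living and takes 1/32.
Victor is living and takes 1/32.
George is living and takes 1/4.
Diana predeceased; the 1/4 allotted to Diana's branch passes to Diana's issue by representation.
The 1/4 is divided into 3 equal shares of 1/12 among Fiona, Martin, Judith.
Fiona is living and takes 1/12.
Martin is living and takes 1/12.
Judith predeceased; the 1/12 allotted to Judith's branch passes to Judith's issue by representation.
The 1/12 is divided into 2 equal shares of 1/24 among Winifred, Samuel.
Winifred is living and takes 1/24.
Samuel predeceased; the 1/24 allotted to Samuel's branch passes to Samuel's issue by representation.
The 1/24 is divided into 2 equal shares of 1/48 among Tessa, Oliver.
Tessa is living and takes 1/48.
Oliver is living and takes 1/48.
Nora is living and takes 1/4.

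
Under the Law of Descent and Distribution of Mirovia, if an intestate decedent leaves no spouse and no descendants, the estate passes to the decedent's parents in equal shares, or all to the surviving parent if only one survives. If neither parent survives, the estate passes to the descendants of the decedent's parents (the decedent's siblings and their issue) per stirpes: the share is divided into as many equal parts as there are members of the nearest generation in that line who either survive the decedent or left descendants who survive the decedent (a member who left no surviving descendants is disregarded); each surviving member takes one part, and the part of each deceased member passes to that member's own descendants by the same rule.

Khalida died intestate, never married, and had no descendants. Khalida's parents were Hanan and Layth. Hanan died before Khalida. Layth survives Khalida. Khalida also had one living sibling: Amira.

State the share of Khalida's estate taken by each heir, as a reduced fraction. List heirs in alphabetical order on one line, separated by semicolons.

Only one parent, Layth, survives, so Layth takes the entire estate. The siblings take nothing because a surviving parent has priority.

Layth 1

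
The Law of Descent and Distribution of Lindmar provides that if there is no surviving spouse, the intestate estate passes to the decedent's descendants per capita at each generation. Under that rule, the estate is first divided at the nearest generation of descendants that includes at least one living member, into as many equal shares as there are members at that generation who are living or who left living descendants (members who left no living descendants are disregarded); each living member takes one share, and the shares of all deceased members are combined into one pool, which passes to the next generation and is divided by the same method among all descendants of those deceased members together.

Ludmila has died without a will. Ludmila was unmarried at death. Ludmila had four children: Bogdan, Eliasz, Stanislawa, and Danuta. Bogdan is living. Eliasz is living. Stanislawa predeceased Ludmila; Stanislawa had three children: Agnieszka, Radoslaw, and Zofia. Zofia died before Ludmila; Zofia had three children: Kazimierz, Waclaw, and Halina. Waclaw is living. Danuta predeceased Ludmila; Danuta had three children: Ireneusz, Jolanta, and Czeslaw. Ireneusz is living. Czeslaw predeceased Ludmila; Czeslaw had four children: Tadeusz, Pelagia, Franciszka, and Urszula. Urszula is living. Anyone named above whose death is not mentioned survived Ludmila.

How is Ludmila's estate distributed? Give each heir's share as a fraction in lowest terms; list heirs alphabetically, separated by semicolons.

There is no surviving spouse, so the entire estate passes to Ludmila's descendants per capita at each generation.
At generation 1 (Bogdan, Eliasz, Stanislawa, Danuta) there are 4 shares of (1)/4 = 1/4 each.
Living: Bogdan and Eliasz — each takes 1/4.
Deceased: Stanislawa and Danuta. Their combined 1/2 is pooled and carried to generation 2.
At generation 2 (Agnieszka, Radoslaw, Zofia, Ireneusz, Jolanta, Czeslaw) there are 6 shares of (1/2)/6 = 1/12 each.
Living: Agnieszka, Radoslaw, Ireneusz, and Jolanta — each takes 1/12.
Deceased: Zofia and Czeslaw. Their combined 1/6 is pooled and carried to generation 3.
At generation 3 (Kazimierz, Waclaw, Halina, Tadeusz, Pelagia, Franciszka, Urszula) there are 7 shares of (1/6)/7 = 1/42 each.
Living: Kazimierz, Waclaw, Halina, Tadeusz, Pelagia, Franciszka, and Urszula — each takes 1/42.

Agnieszka 1/12; Bogdan 1/4; Eliasz 1/4; Franciszka 1/42; Halina 1/42; Ireneusz 1/12; Jolanta 1/12; Kazimierz 1/42; Pelagia 1/42; Radoslaw 1/12; Tadeusz 1/42; Urszula 1/42; Waclaw 1/42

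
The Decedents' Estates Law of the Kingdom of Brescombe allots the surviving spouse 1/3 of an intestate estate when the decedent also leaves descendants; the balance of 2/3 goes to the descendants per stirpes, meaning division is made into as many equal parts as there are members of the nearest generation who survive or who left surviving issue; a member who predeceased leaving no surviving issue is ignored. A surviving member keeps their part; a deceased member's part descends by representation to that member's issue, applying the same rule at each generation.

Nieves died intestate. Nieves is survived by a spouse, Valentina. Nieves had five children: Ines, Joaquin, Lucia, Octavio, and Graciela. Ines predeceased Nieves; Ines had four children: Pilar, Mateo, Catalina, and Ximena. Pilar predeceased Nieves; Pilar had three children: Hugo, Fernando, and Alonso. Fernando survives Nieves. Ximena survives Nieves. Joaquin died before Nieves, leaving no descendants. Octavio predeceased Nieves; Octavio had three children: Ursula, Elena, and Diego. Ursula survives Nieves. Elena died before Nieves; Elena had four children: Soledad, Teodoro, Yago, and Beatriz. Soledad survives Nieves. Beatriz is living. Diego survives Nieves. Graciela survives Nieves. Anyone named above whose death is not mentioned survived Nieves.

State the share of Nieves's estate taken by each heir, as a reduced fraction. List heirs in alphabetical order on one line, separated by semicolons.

Valentina, as surviving spouse, takes 1/3.
The remaining 2/3 passes to Nieves's descendants per stirpes.
Joaquin left no surviving issue, so that branch lapses and is disregarded.
The 2/3 is divided into 4 equal shares of 1/6 among Ines, Lucia, Octavio, Graciela.
Ines predeceased; the 1/6 allotted to Ines's branch passes to Ines's issue by representation.
The 1/6 is divided into 4 equal shares of 1/24 among Pilar, Mateo, Catalina, Ximena.
Pilar predeceased; the 1/24 allotted to Pilar's branch passes to Pilar's issue by representation.
The 1/24 is divided into 3 equal shares of 1/72 among Hugo, Fernando, Alonso.
Hugo is living and takes 1/72.
Fernando is living and takes 1/72.
Alonso is living and takes 1/72.
Mateo is living and takes 1/24.
Catalina is living and takes 1/24.
Ximena is living and takes 1/24.
Lucia is living and takes 1/6.
Octavio predeceased; the 1/6 allotted to Octavio's branch passes to Octavio's issue by representation.
The 1/6 is divided into 3 equal shares of 1/18 among Ursula, Elena, Diego.
Ursula is living and takes 1/18.
Elena predeceased; the 1/18 allotted to Elena's branch passes to Elena's issue by representation.
The 1/18 is divided into 4 equal shares of 1/72 among Soledad, Teodoro, Yago, Beatriz.
Soledad is living and takes 1/72.
Teodoro is living and takes 1/72.
Yago is living and takes 1/72.
Beatriz is living and takes 1/72.
Diego is living and takes 1/18.
Graciela is living and takes 1/6.

Alonso 1/72; Beatriz 1/72; Catalina 1/24; Diego 1/18; Fernando 1/72; Graciela 1/6; Hugo 1/72; Lucia 1/6; Mateo 1/24; Soledad 1/72; Teodoro 1/72; Ursula 1/18; Valentina 1/3; Ximena 1/24; Yago 1/72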